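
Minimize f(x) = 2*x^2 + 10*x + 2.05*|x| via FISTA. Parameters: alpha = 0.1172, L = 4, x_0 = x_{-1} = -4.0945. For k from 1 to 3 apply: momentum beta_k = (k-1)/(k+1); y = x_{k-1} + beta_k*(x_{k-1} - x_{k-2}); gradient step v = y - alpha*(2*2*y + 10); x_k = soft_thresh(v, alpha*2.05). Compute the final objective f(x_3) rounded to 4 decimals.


FISTA on f(x) = 2*x^2 + 10*x + 2.05*|x|
L = 4, alpha = 0.1172
Iteration 1: beta = 0.0, y = -4.0945 + 0.0*(-4.0945 + 4.0945) = -4.0945
  grad(y) = -6.378, v = y - alpha*grad = -3.347
  prox(v) = soft_thresh(-3.347, 0.2403) = -3.1067
Iteration 2: beta = 0.3333, y = -3.1067 + 0.3333*(-3.1067 + 4.0945) = -2.7775
  grad(y) = -1.1099, v = y - alpha*grad = -2.6474
  prox(v) = soft_thresh(-2.6474, 0.2403) = -2.4071
Iteration 3: beta = 0.5, y = -2.4071 + 0.5*(-2.4071 + 3.1067) = -2.0573
  grad(y) = 1.7706, v = y - alpha*grad = -2.2649
  prox(v) = soft_thresh(-2.2649, 0.2403) = -2.0246
f(x_3) = 2*(-2.0246)^2 + 10*(-2.0246) + 2.05*|-2.0246| = -7.8976


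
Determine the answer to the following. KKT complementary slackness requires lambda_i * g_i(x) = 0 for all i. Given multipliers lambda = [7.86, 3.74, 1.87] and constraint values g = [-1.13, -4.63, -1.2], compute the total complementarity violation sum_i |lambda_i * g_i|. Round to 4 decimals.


KKT complementary slackness check:
lambda_1 * g_1 = 7.86 * -1.13 = -8.8818
lambda_2 * g_2 = 3.74 * -4.63 = -17.3162
lambda_3 * g_3 = 1.87 * -1.2 = -2.244
Total violation = 8.8818 + 17.3162 + 2.244 = 28.442


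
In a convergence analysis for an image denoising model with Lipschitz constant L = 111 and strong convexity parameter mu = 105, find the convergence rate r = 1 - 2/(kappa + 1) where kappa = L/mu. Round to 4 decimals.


Step 1: Compute the condition number.
kappa = L/mu = 111/105 = 1.0571
Step 2: Compute the convergence rate.
r = 1 - 2/(kappa + 1) = 1 - 2*mu/(L + mu) = (L - mu)/(L + mu) = 6/216 = 0.0278


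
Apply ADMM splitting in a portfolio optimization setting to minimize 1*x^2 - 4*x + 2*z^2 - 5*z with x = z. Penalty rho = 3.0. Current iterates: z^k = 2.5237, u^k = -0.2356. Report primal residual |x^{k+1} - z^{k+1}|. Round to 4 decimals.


ADMM iteration with rho = 3.0, z^k = 2.5237, u^k = -0.2356
Step 1: x-update.
Minimize 1*x^2 - 4*x + (3.0/2)*(x - 2.5237 - 0.2356)^2
FOC: (2*1 + 3.0)*x = 4 + 3.0*(2.5237 + 0.2356)
x^{k+1} = 2.4556
Step 2: z-update.
Minimize 2*z^2 - 5*z + (3.0/2)*(2.4556 - z - 0.2356)^2
FOC: (2*2 + 3.0)*z = 5 + 3.0*(2.4556 - 0.2356)
z^{k+1} = 1.6657
Step 3: u-update.
u^{k+1} = -0.2356 + 2.4556 - 1.6657 = 0.5543
Step 4: Primal residual = |2.4556 - 1.6657| = 0.7899


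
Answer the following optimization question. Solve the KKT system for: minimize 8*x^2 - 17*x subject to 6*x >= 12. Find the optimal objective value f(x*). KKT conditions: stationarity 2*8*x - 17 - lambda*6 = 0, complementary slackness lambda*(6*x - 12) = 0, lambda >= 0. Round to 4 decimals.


Step 1: Try lambda = 0 (constraint inactive).
x_unc = 17/(2*8) = 1.0625
Check: 6*1.0625 = 6.375 < 12 -- violated!
Step 2: Constraint must be active: 6*x = 12
x* = 12/6 = 2.0
lambda = (2*8*2.0 - 17)/6 = 2.5
Step 3: Compute optimal value.
f(x*) = 8*2.0^2 - 17*2.0 = -2.0


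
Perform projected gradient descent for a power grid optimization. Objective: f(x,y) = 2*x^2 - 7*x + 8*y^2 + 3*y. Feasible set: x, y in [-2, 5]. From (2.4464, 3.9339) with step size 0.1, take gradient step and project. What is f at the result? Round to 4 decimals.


Step 1: Compute gradient at (2.4464, 3.9339).
grad_x = 2*2*2.4464 - 7 = 2.7856
grad_y = 2*8*3.9339 + 3 = 65.9424
Step 2: Gradient step.
x_raw = 2.4464 - 0.1*2.7856 = 2.1678
y_raw = 3.9339 - 0.1*65.9424 = -2.6603
Step 3: Project onto [-2, 5].
x_proj = clip(2.1678) = 2.1678
y_proj = clip(-2.6603) = -2.0
Step 4: Evaluate f.
f(2.1678, -2.0) = 20.2242


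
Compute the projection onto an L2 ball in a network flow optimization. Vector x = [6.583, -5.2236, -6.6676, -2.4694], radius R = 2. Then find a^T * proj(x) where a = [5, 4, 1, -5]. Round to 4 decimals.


Step 1: Compute ||x|| (intermediates to 6 decimals).
||x|| = sqrt(6.583^2 + (-5.2236)^2 + (-6.6676)^2 + (-2.4694)^2) = 11.008029
Step 2: Project.
Since ||x|| > R, scale = R/||x|| = 2/11.008029 = 0.181686, proj(x) = scale * x
proj(x) = [1.196039, -0.949055, -1.21141, -0.448655]
Step 3: Dot product.
a^T * proj(x) = 5*1.196039 + 4*(-0.949055) + 1*(-1.21141) - 5*(-0.448655) = 3.2158


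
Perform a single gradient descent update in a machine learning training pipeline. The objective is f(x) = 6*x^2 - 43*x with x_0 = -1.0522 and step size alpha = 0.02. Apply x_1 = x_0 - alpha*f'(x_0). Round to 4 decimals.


We compute the gradient at x_0 and apply the update.
f'(x) = 12*x - 43
f'(-1.0522) = 12*-1.0522 - 43 = -55.6264
x_1 = -1.0522 - 0.02*-55.6264 = 0.0603


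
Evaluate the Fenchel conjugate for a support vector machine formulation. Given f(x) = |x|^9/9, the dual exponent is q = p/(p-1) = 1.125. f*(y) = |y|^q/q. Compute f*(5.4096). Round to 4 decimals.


The conjugate exponent q satisfies 1/p + 1/q = 1.
p = 9, so q = 9/(9 - 1) = 1.125
|y|^q = 5.4096^1.125 = 6.6805
f*(5.4096) = 6.6805 / 1.125 = 5.9382


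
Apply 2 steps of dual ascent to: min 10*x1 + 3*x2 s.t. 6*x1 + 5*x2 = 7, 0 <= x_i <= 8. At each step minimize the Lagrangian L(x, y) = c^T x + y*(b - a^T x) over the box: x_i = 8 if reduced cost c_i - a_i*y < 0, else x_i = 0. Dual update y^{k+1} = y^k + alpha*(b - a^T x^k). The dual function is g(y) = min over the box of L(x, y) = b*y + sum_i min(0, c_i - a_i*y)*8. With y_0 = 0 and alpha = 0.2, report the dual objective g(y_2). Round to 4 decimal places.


Dual ascent for LP: min 10*x1 + 3*x2, 6*x1 + 5*x2 = 7, 0 <= x_i <= 8
Step 1: y^k = 0.0, reduced costs: (10.0, 3.0)
  x^k = (0.0, 0.0), subgradient = b - a^T x = 7.0
  y^{k+1} = 0.0 + 0.2*7.0 = 1.4
Step 2: y^k = 1.4, reduced costs: (1.6, -4.0)
  x^k = (0.0, 8.0), subgradient = b - a^T x = -33.0
  y^{k+1} = 1.4 + 0.2*-33.0 = -5.2
Dual objective at y_2 = -5.2: reduced costs (41.2, 29.0), box minimizer x = (0.0, 0.0)
g(y_2) = b*y + (c1 - a1*y)*x1 + (c2 - a2*y)*x2 = 7*(-5.2) + 41.2*0.0 + 29.0*0.0 = -36.4 + 0.0 + 0.0 = -36.4


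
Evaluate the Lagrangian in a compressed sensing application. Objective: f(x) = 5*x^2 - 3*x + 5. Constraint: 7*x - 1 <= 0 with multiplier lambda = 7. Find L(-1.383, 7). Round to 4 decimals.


Step 1: Evaluate f(x).
f(-1.383) = 5*(-1.383)^2 - 3*(-1.383) + 5 = 18.7124
Step 2: Evaluate g(x).
g(-1.383) = 7*-1.383 - 1 = -10.681
Step 3: Compute Lagrangian.
L = 18.7124 + 7*-10.681 = -56.0546


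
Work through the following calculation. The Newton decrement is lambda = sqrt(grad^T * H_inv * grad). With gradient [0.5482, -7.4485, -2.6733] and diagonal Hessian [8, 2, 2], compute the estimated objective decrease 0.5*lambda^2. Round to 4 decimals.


Step 1: H is diagonal, so H^(-1) * g = [0.0685, -3.7243, -1.3367].
Step 2: g^T H^(-1) g = sum_i g_i^2 / H_ii
  = (0.5482)^2/8 + (-7.4485)^2/2 + (-2.6733)^2/2
  = 0.0376 + 27.7401 + 3.5733 = 31.3509
Step 3: Objective decrease = 0.5 * g^T H^(-1) g = 15.6755


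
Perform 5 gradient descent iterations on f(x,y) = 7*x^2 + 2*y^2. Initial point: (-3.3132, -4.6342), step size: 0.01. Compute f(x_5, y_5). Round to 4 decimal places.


Gradient descent on f(x,y) = 7*x^2 + 2*y^2.
Starting point: (-3.3132, -4.6342), alpha = 0.01
Step 1: grad_x = 2*7*-3.3132 = -46.3848, grad_y = 2*2*-4.6342 = -18.5368
  x_1 = -3.3132 - 0.01*-46.3848 = -2.8494
  y_1 = -4.6342 - 0.01*-18.5368 = -4.4488
Step 2: grad_x = 2*7*-2.8494 = -39.8909, grad_y = 2*2*-4.4488 = -17.7953
  x_2 = -2.8494 - 0.01*-39.8909 = -2.4504
  y_2 = -4.4488 - 0.01*-17.7953 = -4.2709
Step 3: grad_x = 2*7*-2.4504 = -34.3062, grad_y = 2*2*-4.2709 = -17.0835
  x_3 = -2.4504 - 0.01*-34.3062 = -2.1074
  y_3 = -4.2709 - 0.01*-17.0835 = -4.1
Step 4: grad_x = 2*7*-2.1074 = -29.5033, grad_y = 2*2*-4.1 = -16.4002
  x_4 = -2.1074 - 0.01*-29.5033 = -1.8123
  y_4 = -4.1 - 0.01*-16.4002 = -3.936
Step 5: grad_x = 2*7*-1.8123 = -25.3729, grad_y = 2*2*-3.936 = -15.7442
  x_5 = -1.8123 - 0.01*-25.3729 = -1.5586
  y_5 = -3.936 - 0.01*-15.7442 = -3.7786
f(-1.5586, -3.7786) = 7*(-1.5586)^2 + 2*(-3.7786)^2 = 45.5607


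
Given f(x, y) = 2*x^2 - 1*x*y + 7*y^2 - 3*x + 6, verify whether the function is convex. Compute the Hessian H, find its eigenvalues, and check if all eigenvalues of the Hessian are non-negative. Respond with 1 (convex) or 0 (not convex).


The Hessian of f(x,y) = 2*x^2 - 1*x*y + 7*y^2 - 3*x + 6 is:
H = [[4, -1], [-1, 14]]
Trace = 4 + 14 = 18
Determinant = 4*14 - (-1)^2 = 55
Discriminant = (18)^2 - 4*55 = 104.0
Eigenvalues: lambda_1 = 3.901, lambda_2 = 14.099
The function is convex.

1


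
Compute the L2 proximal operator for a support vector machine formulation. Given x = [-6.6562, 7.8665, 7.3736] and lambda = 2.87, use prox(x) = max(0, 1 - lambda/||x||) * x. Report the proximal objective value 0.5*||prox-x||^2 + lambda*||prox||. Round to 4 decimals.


Step 1: Compute ||x||.
||x|| = 12.6711
Step 2: Compute scaling factor.
scale = max(0, 1 - 2.87/12.6711) = 0.7735
Step 3: prox(x) = [-5.1486, 6.0847, 5.7035]
||prox(x)|| = 9.8011
Step 4: Proximal objective.
0.5*||prox-x||^2 = 4.1185
lambda*||prox|| = 28.1292
Total = 32.2476


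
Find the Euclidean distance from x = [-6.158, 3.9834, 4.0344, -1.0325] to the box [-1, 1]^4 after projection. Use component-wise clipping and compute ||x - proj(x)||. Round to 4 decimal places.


Project each component onto [-1, 1].
clip(-6.158) = -1.0, clip(3.9834) = 1.0, clip(4.0344) = 1.0, clip(-1.0325) = -1.0
Projection = [-1.0, 1.0, 1.0, -1.0]
Squared diffs: [26.605, 8.9007, 9.2076, 0.0011]
Distance = sqrt(44.7144) = 6.6869


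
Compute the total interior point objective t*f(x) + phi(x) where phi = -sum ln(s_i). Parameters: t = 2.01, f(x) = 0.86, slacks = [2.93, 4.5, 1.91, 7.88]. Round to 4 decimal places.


Step 1: Compute log-barrier.
ln values: [1.075, 1.5041, 0.6471, 2.0643]
phi = -(1.075 + 1.5041 + 0.6471 + 2.0643) = -5.2905
Step 2: Compute augmented objective.
t*f(x) = 2.01*0.86 = 1.7286
Total = 1.7286 - 5.2905 = -3.5619


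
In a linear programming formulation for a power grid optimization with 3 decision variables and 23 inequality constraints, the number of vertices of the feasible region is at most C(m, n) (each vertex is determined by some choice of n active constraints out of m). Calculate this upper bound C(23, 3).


Each vertex corresponds to some choice of n active constraints out of m, so the number of vertices is at most C(m, n) = m! / (n!(m-n)!).
m = 23, n = 3
Numerator: 23 * 22 * 21
Denominator: 3! = 6
C(23, 3) = 1771


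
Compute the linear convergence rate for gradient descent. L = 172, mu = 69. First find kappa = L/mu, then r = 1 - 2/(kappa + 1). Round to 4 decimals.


Step 1: Compute the condition number.
kappa = L/mu = 172/69 = 2.4928
Step 2: Compute the convergence rate.
r = 1 - 2/(kappa + 1) = 1 - 2*mu/(L + mu) = (L - mu)/(L + mu) = 103/241 = 0.4274


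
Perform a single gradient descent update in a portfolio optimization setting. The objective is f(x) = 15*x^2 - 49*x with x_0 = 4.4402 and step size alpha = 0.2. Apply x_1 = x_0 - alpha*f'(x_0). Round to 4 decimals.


We compute the gradient at x_0 and apply the update.
f'(x) = 30*x - 49
f'(4.4402) = 30*4.4402 - 49 = 84.206
x_1 = 4.4402 - 0.2*84.206 = -12.401


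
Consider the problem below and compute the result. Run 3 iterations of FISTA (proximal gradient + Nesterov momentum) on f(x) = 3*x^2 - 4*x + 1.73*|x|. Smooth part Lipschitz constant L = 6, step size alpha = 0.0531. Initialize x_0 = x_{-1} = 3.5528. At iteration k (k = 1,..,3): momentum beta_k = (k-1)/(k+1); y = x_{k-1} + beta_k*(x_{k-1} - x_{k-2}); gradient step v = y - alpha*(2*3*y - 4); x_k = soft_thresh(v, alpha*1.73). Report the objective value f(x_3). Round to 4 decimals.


FISTA on f(x) = 3*x^2 - 4*x + 1.73*|x|
L = 6, alpha = 0.0531
Iteration 1: beta = 0.0, y = 3.5528 + 0.0*(3.5528 - 3.5528) = 3.5528
  grad(y) = 17.3168, v = y - alpha*grad = 2.6333
  prox(v) = soft_thresh(2.6333, 0.0919) = 2.5414
Iteration 2: beta = 0.3333, y = 2.5414 + 0.3333*(2.5414 - 3.5528) = 2.2043
  grad(y) = 9.2257, v = y - alpha*grad = 1.7144
  prox(v) = soft_thresh(1.7144, 0.0919) = 1.6225
Iteration 3: beta = 0.5, y = 1.6225 + 0.5*(1.6225 - 2.5414) = 1.1631
  grad(y) = 2.9786, v = y - alpha*grad = 1.0049
  prox(v) = soft_thresh(1.0049, 0.0919) = 0.9131
f(x_3) = 3*0.9131^2 - 4*0.9131 + 1.73*|0.9131| = 0.4284


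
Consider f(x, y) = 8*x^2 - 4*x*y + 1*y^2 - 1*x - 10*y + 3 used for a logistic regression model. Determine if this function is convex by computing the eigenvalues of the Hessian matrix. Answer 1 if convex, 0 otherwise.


The Hessian of f(x,y) = 8*x^2 - 4*x*y + 1*y^2 - 1*x - 10*y + 3 is:
H = [[16, -4], [-4, 2]]
Trace = 16 + 2 = 18
Determinant = 16*2 - (-4)^2 = 16
Discriminant = (18)^2 - 4*16 = 260.0
Eigenvalues: lambda_1 = 0.9377, lambda_2 = 17.0623
The function is convex.

1


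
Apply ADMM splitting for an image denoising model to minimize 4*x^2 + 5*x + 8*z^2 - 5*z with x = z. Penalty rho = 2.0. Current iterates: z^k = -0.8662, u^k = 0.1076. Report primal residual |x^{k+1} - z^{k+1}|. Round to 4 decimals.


ADMM iteration with rho = 2.0, z^k = -0.8662, u^k = 0.1076
Step 1: x-update.
Minimize 4*x^2 + 5*x + (2.0/2)*(x + 0.8662 + 0.1076)^2
FOC: (2*4 + 2.0)*x = -5 + 2.0*(-0.8662 - 0.1076)
x^{k+1} = -0.6948
Step 2: z-update.
Minimize 8*z^2 - 5*z + (2.0/2)*(-0.6948 - z + 0.1076)^2
FOC: (2*8 + 2.0)*z = 5 + 2.0*(-0.6948 + 0.1076)
z^{k+1} = 0.2125
Step 3: u-update.
u^{k+1} = 0.1076 - 0.6948 - 0.2125 = -0.7997
Step 4: Primal residual = |-0.6948 - 0.2125| = 0.9073


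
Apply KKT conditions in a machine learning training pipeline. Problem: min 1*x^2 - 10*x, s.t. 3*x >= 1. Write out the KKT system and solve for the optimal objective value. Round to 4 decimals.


Step 1: Try lambda = 0 (constraint inactive).
Stationarity: 2*1*x - 10 = 0
x* = 10/(2*1) = 5.0
Check constraint: 3*5.0 = 15.0 >= 1 -- satisfied.
Step 2: Compute optimal value.
f(x*) = 1*5.0^2 - 10*5.0 = -25.0


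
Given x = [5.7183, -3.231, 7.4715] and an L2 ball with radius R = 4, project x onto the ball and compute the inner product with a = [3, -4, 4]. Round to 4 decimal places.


Step 1: Compute ||x|| (intermediates to 6 decimals).
||x|| = sqrt(5.7183^2 + (-3.231)^2 + 7.4715^2) = 9.947946
Step 2: Project.
Since ||x|| > R, scale = R/||x|| = 4/9.947946 = 0.402093, proj(x) = scale * x
proj(x) = [2.299288, -1.299162, 3.004238]
Step 3: Dot product.
a^T * proj(x) = 3*2.299288 - 4*(-1.299162) + 4*3.004238 = 24.1115


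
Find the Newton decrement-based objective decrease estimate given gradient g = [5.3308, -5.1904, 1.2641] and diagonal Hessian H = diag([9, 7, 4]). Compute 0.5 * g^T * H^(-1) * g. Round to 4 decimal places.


Step 1: H is diagonal, so H^(-1) * g = [0.5923, -0.7415, 0.316].
Step 2: g^T H^(-1) g = sum_i g_i^2 / H_ii
  = (5.3308)^2/9 + (-5.1904)^2/7 + (1.2641)^2/4
  = 3.1575 + 3.8486 + 0.3995 = 7.4056
Step 3: Objective decrease = 0.5 * g^T H^(-1) g = 3.7028


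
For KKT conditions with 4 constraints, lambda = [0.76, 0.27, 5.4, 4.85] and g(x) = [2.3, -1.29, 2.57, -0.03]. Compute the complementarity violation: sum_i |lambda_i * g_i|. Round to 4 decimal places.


KKT complementary slackness check:
lambda_1 * g_1 = 0.76 * 2.3 = 1.748
lambda_2 * g_2 = 0.27 * -1.29 = -0.3483
lambda_3 * g_3 = 5.4 * 2.57 = 13.878
lambda_4 * g_4 = 4.85 * -0.03 = -0.1455
Total violation = 1.748 + 0.3483 + 13.878 + 0.1455 = 16.1198


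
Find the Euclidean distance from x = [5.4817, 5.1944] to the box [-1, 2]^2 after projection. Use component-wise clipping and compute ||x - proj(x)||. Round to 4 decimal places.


Project each component onto [-1, 2].
clip(5.4817) = 2.0, clip(5.1944) = 2.0
Projection = [2.0, 2.0]
Squared diffs: [12.1222, 10.2042]
Distance = sqrt(22.3264) = 4.7251


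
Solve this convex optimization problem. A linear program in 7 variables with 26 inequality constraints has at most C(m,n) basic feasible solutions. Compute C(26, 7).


Each vertex corresponds to some choice of n active constraints out of m, so the number of vertices is at most C(m, n) = m! / (n!(m-n)!).
m = 26, n = 7
Numerator: 26 * 25 * 24 * 23 * 22 * 21 * 20
Denominator: 7! = 5040
C(26, 7) = 657800


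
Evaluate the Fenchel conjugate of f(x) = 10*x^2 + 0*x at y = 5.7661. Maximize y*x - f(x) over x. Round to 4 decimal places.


f*(y) = sup_x {y*x - a*x^2 - b*x} = sup_x {(y-b)*x - a*x^2}
FOC: (y - b) - 2a*x = 0 => x* = (y - b)/(2a)
x* = (5.7661 - 0)/(2*10) = 0.2883
f*(5.7661) = (y-b)^2/(4a) = (5.7661 - 0)^2/(4*10)
= 33.2479/40 = 0.8312


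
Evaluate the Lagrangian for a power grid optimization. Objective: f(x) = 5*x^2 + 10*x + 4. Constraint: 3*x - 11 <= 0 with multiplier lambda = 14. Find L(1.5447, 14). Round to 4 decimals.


Step 1: Evaluate f(x).
f(1.5447) = 5*1.5447^2 + 10*1.5447 + 4 = 31.3775
Step 2: Evaluate g(x).
g(1.5447) = 3*1.5447 - 11 = -6.3659
Step 3: Compute Lagrangian.
L = 31.3775 + 14*-6.3659 = -57.7451


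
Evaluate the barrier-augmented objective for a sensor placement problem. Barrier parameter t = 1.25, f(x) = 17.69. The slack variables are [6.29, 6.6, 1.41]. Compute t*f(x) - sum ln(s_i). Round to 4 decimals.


Step 1: Compute log-barrier.
ln values: [1.839, 1.8871, 0.3436]
phi = -(1.839 + 1.8871 + 0.3436) = -4.0696
Step 2: Compute augmented objective.
t*f(x) = 1.25*17.69 = 22.1125
Total = 22.1125 - 4.0696 = 18.0429


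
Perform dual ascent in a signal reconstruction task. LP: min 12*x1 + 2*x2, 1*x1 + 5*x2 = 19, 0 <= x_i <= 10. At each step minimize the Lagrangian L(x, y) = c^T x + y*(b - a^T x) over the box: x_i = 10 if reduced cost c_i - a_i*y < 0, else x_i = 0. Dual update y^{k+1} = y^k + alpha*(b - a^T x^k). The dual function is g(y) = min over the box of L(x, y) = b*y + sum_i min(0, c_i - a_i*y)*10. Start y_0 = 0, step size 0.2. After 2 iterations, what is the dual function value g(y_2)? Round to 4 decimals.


Dual ascent for LP: min 12*x1 + 2*x2, 1*x1 + 5*x2 = 19, 0 <= x_i <= 10
Step 1: y^k = 0.0, reduced costs: (12.0, 2.0)
  x^k = (0.0, 0.0), subgradient = b - a^T x = 19.0
  y^{k+1} = 0.0 + 0.2*19.0 = 3.8
Step 2: y^k = 3.8, reduced costs: (8.2, -17.0)
  x^k = (0.0, 10.0), subgradient = b - a^T x = -31.0
  y^{k+1} = 3.8 + 0.2*-31.0 = -2.4
Dual objective at y_2 = -2.4: reduced costs (14.4, 14.0), box minimizer x = (0.0, 0.0)
g(y_2) = b*y + (c1 - a1*y)*x1 + (c2 - a2*y)*x2 = 19*(-2.4) + 14.4*0.0 + 14.0*0.0 = -45.6 + 0.0 + 0.0 = -45.6


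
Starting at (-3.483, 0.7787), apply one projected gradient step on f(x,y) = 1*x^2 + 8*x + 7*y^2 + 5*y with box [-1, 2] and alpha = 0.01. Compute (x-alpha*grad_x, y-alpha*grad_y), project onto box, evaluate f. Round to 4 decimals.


Step 1: Compute gradient at (-3.483, 0.7787).
grad_x = 2*1*-3.483 + 8 = 1.034
grad_y = 2*7*0.7787 + 5 = 15.9018
Step 2: Gradient step.
x_raw = -3.483 - 0.01*1.034 = -3.4933
y_raw = 0.7787 - 0.01*15.9018 = 0.6197
Step 3: Project onto [-1, 2].
x_proj = clip(-3.4933) = -1.0
y_proj = clip(0.6197) = 0.6197
Step 4: Evaluate f.
f(-1.0, 0.6197) = -1.2135


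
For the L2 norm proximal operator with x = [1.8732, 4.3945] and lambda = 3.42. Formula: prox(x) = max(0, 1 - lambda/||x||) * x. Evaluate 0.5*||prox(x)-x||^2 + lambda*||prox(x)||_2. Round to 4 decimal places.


Step 1: Compute ||x||.
||x|| = 4.7771
Step 2: Compute scaling factor.
scale = max(0, 1 - 3.42/4.7771) = 0.2841
Step 3: prox(x) = [0.5321, 1.2484]
||prox(x)|| = 1.3571
Step 4: Proximal objective.
0.5*||prox-x||^2 = 5.8482
lambda*||prox|| = 4.6413
Total = 10.4894


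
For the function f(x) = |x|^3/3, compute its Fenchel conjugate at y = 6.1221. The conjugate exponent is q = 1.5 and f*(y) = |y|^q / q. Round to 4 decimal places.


The conjugate exponent q satisfies 1/p + 1/q = 1.
p = 3, so q = 3/(3 - 1) = 1.5
|y|^q = 6.1221^1.5 = 15.1478
f*(6.1221) = 15.1478 / 1.5 = 10.0986


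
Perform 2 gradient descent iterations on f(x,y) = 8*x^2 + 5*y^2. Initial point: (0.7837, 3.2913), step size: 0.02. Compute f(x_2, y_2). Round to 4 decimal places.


Gradient descent on f(x,y) = 8*x^2 + 5*y^2.
Starting point: (0.7837, 3.2913), alpha = 0.02
Step 1: grad_x = 2*8*0.7837 = 12.5392, grad_y = 2*5*3.2913 = 32.913
  x_1 = 0.7837 - 0.02*12.5392 = 0.5329
  y_1 = 3.2913 - 0.02*32.913 = 2.633
Step 2: grad_x = 2*8*0.5329 = 8.5267, grad_y = 2*5*2.633 = 26.3304
  x_2 = 0.5329 - 0.02*8.5267 = 0.3624
  y_2 = 2.633 - 0.02*26.3304 = 2.1064
f(0.3624, 2.1064) = 8*0.3624^2 + 5*2.1064^2 = 23.2358


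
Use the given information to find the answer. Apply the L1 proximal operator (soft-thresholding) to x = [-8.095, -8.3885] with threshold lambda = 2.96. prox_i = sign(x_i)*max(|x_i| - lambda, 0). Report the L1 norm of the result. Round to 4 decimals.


Soft-thresholding with lambda = 2.96:
prox(-8.095) = sign(-8.095)*max(|-8.095| - 2.96, 0) = -5.135
prox(-8.3885) = sign(-8.3885)*max(|-8.3885| - 2.96, 0) = -5.4285
prox(x) = [-5.135, -5.4285]
||prox(x)||_1 = 5.135 + 5.4285 = 10.5635


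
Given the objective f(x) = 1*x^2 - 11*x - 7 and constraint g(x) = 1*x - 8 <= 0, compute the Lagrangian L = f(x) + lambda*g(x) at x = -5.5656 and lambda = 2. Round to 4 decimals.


Step 1: Evaluate f(x).
f(-5.5656) = 1*(-5.5656)^2 - 11*(-5.5656) - 7 = 85.1975
Step 2: Evaluate g(x).
g(-5.5656) = 1*-5.5656 - 8 = -13.5656
Step 3: Compute Lagrangian.
L = 85.1975 + 2*-13.5656 = 58.0663


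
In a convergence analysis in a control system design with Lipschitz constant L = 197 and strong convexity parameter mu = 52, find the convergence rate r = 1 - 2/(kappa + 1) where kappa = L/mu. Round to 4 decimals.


Step 1: Compute the condition number.
kappa = L/mu = 197/52 = 3.7885
Step 2: Compute the convergence rate.
r = 1 - 2/(kappa + 1) = 1 - 2*mu/(L + mu) = (L - mu)/(L + mu) = 145/249 = 0.5823


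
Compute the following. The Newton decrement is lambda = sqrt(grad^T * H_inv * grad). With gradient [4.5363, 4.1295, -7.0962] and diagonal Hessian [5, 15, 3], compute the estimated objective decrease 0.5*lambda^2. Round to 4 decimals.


Step 1: H is diagonal, so H^(-1) * g = [0.9073, 0.2753, -2.3654].
Step 2: g^T H^(-1) g = sum_i g_i^2 / H_ii
  = (4.5363)^2/5 + (4.1295)^2/15 + (-7.0962)^2/3
  = 4.1156 + 1.1369 + 16.7854 = 22.0378
Step 3: Objective decrease = 0.5 * g^T H^(-1) g = 11.0189


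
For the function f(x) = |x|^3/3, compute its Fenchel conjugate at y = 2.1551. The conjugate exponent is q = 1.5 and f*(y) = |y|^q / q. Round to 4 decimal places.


The conjugate exponent q satisfies 1/p + 1/q = 1.
p = 3, so q = 3/(3 - 1) = 1.5
|y|^q = 2.1551^1.5 = 3.1637
f*(2.1551) = 3.1637 / 1.5 = 2.1092


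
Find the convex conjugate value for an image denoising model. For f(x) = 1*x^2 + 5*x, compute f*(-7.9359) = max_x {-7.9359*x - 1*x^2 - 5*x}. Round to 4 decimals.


f*(y) = sup_x {y*x - a*x^2 - b*x} = sup_x {(y-b)*x - a*x^2}
FOC: (y - b) - 2a*x = 0 => x* = (y - b)/(2a)
x* = (-7.9359 - 5)/(2*1) = -6.468
f*(-7.9359) = (y-b)^2/(4a) = (-7.9359 - 5)^2/(4*1)
= 167.3375/4 = 41.8344


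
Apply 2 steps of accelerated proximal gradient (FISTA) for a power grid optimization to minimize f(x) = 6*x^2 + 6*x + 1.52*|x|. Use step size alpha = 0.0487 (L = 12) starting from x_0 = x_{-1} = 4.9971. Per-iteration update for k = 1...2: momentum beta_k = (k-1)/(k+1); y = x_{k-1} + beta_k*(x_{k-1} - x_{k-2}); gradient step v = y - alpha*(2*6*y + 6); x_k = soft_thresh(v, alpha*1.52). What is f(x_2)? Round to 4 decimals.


FISTA on f(x) = 6*x^2 + 6*x + 1.52*|x|
L = 12, alpha = 0.0487
Iteration 1: beta = 0.0, y = 4.9971 + 0.0*(4.9971 - 4.9971) = 4.9971
  grad(y) = 65.9652, v = y - alpha*grad = 1.7846
  prox(v) = soft_thresh(1.7846, 0.074) = 1.7106
Iteration 2: beta = 0.3333, y = 1.7106 + 0.3333*(1.7106 - 4.9971) = 0.6151
  grad(y) = 13.3807, v = y - alpha*grad = -0.0366
  prox(v) = soft_thresh(-0.0366, 0.074) = 0.0
f(x_2) = 6*0.0^2 + 6*0.0 + 1.52*|0.0| = 0.0


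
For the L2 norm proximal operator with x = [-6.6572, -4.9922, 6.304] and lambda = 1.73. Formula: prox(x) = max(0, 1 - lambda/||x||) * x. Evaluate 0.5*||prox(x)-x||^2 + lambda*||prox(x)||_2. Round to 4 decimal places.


Step 1: Compute ||x||.
||x|| = 10.4394
Step 2: Compute scaling factor.
scale = max(0, 1 - 1.73/10.4394) = 0.8343
Step 3: prox(x) = [-5.554, -4.1649, 5.2593]
||prox(x)|| = 8.7094
Step 4: Proximal objective.
0.5*||prox-x||^2 = 1.4965
lambda*||prox|| = 15.0673
Total = 16.5637


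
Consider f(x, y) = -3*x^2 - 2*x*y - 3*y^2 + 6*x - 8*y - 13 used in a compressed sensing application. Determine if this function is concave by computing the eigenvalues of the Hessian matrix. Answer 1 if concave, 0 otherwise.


The Hessian of f(x,y) = -3*x^2 - 2*x*y - 3*y^2 + 6*x - 8*y - 13 is:
H = [[-6, -2], [-2, -6]]
Trace = -6 - 6 = -12
Determinant = -6*-6 - (-2)^2 = 32
Discriminant = (-12)^2 - 4*32 = 16.0
Eigenvalues: lambda_1 = -8.0, lambda_2 = -4.0
The function is concave.

1


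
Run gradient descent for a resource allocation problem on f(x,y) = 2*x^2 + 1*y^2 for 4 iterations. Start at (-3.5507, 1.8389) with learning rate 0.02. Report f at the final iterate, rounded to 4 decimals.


Gradient descent on f(x,y) = 2*x^2 + 1*y^2.
Starting point: (-3.5507, 1.8389), alpha = 0.02
Step 1: grad_x = 2*2*-3.5507 = -14.2028, grad_y = 2*1*1.8389 = 3.6778
  x_1 = -3.5507 - 0.02*-14.2028 = -3.2666
  y_1 = 1.8389 - 0.02*3.6778 = 1.7653
Step 2: grad_x = 2*2*-3.2666 = -13.0666, grad_y = 2*1*1.7653 = 3.5307
  x_2 = -3.2666 - 0.02*-13.0666 = -3.0053
  y_2 = 1.7653 - 0.02*3.5307 = 1.6947
Step 3: grad_x = 2*2*-3.0053 = -12.0212, grad_y = 2*1*1.6947 = 3.3895
  x_3 = -3.0053 - 0.02*-12.0212 = -2.7649
  y_3 = 1.6947 - 0.02*3.3895 = 1.6269
Step 4: grad_x = 2*2*-2.7649 = -11.0595, grad_y = 2*1*1.6269 = 3.2539
  x_4 = -2.7649 - 0.02*-11.0595 = -2.5437
  y_4 = 1.6269 - 0.02*3.2539 = 1.5619
f(-2.5437, 1.5619) = 2*(-2.5437)^2 + 1*1.5619^2 = 15.3802


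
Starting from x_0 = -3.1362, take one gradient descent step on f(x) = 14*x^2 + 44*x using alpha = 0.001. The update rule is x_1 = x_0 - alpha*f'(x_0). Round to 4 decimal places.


We compute the gradient at x_0 and apply the update.
f'(x) = 28*x + 44
f'(-3.1362) = 28*-3.1362 + 44 = -43.8136
x_1 = -3.1362 - 0.001*-43.8136 = -3.0924


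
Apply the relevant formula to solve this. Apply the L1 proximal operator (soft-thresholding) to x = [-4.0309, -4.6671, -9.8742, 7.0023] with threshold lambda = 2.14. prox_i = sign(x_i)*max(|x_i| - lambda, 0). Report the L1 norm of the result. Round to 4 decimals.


Soft-thresholding with lambda = 2.14:
prox(-4.0309) = sign(-4.0309)*max(|-4.0309| - 2.14, 0) = -1.8909
prox(-4.6671) = sign(-4.6671)*max(|-4.6671| - 2.14, 0) = -2.5271
prox(-9.8742) = sign(-9.8742)*max(|-9.8742| - 2.14, 0) = -7.7342
prox(7.0023) = sign(7.0023)*max(|7.0023| - 2.14, 0) = 4.8623
prox(x) = [-1.8909, -2.5271, -7.7342, 4.8623]
||prox(x)||_1 = 1.8909 + 2.5271 + 7.7342 + 4.8623 = 17.0145


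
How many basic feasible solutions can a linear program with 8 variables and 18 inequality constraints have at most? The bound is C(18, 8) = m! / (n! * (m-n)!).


Each vertex corresponds to some choice of n active constraints out of m, so the number of vertices is at most C(m, n) = m! / (n!(m-n)!).
m = 18, n = 8
Numerator: 18 * 17 * 16 * 15 * 14 * 13 * 12 * 11
Denominator: 8! = 40320
C(18, 8) = 43758


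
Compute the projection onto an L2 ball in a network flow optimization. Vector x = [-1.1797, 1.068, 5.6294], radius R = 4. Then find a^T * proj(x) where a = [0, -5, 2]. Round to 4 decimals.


Step 1: Compute ||x|| (intermediates to 6 decimals).
||x|| = sqrt((-1.1797)^2 + 1.068^2 + 5.6294^2) = 5.849997
Step 2: Project.
Since ||x|| > R, scale = R/||x|| = 4/5.849997 = 0.683761, proj(x) = scale * x
proj(x) = [-0.806633, 0.730257, 3.849164]
Step 3: Dot product.
a^T * proj(x) = 0*(-0.806633) - 5*0.730257 + 2*3.849164 = 4.047


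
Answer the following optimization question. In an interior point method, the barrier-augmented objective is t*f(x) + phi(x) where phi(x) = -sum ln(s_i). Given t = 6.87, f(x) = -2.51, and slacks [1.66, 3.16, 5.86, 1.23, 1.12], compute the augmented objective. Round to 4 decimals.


Step 1: Compute log-barrier.
ln values: [0.5068, 1.1506, 1.7681, 0.207, 0.1133]
phi = -(0.5068 + 1.1506 + 1.7681 + 0.207 + 0.1133) = -3.7459
Step 2: Compute augmented objective.
t*f(x) = 6.87*-2.51 = -17.2437
Total = -17.2437 - 3.7459 = -20.9896


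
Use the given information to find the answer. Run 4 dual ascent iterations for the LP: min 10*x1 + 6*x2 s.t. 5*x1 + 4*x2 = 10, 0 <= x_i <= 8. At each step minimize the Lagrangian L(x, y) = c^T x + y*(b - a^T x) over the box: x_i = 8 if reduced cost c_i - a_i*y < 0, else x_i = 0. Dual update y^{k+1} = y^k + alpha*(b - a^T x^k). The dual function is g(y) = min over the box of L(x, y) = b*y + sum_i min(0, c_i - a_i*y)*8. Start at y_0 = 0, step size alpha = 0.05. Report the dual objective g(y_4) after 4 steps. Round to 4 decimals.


Dual ascent for LP: min 10*x1 + 6*x2, 5*x1 + 4*x2 = 10, 0 <= x_i <= 8
Step 1: y^k = 0.0, reduced costs: (10.0, 6.0)
  x^k = (0.0, 0.0), subgradient = b - a^T x = 10.0
  y^{k+1} = 0.0 + 0.05*10.0 = 0.5
Step 2: y^k = 0.5, reduced costs: (7.5, 4.0)
  x^k = (0.0, 0.0), subgradient = b - a^T x = 10.0
  y^{k+1} = 0.5 + 0.05*10.0 = 1.0
Step 3: y^k = 1.0, reduced costs: (5.0, 2.0)
  x^k = (0.0, 0.0), subgradient = b - a^T x = 10.0
  y^{k+1} = 1.0 + 0.05*10.0 = 1.5
Step 4: y^k = 1.5, reduced costs: (2.5, 0.0)
  x^k = (0.0, 0.0), subgradient = b - a^T x = 10.0
  y^{k+1} = 1.5 + 0.05*10.0 = 2.0
Dual objective at y_4 = 2.0: reduced costs (0.0, -2.0), box minimizer x = (0.0, 8.0)
g(y_4) = b*y + (c1 - a1*y)*x1 + (c2 - a2*y)*x2 = 10*2.0 + 0.0*0.0 + (-2.0)*8.0 = 20.0 + 0.0 - 16.0 = 4.0


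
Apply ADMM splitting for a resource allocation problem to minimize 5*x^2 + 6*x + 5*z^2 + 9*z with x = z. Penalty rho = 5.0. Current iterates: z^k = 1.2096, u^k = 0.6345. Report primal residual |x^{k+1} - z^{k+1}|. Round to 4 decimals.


ADMM iteration with rho = 5.0, z^k = 1.2096, u^k = 0.6345
Step 1: x-update.
Minimize 5*x^2 + 6*x + (5.0/2)*(x - 1.2096 + 0.6345)^2
FOC: (2*5 + 5.0)*x = -6 + 5.0*(1.2096 - 0.6345)
x^{k+1} = -0.2083
Step 2: z-update.
Minimize 5*z^2 + 9*z + (5.0/2)*(-0.2083 - z + 0.6345)^2
FOC: (2*5 + 5.0)*z = -9 + 5.0*(-0.2083 + 0.6345)
z^{k+1} = -0.4579
Step 3: u-update.
u^{k+1} = 0.6345 - 0.2083 + 0.4579 = 0.8841
Step 4: Primal residual = |-0.2083 + 0.4579| = 0.2496


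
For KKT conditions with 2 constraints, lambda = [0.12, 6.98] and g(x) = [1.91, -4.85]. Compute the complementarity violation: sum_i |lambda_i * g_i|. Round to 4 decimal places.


KKT complementary slackness check:
lambda_1 * g_1 = 0.12 * 1.91 = 0.2292
lambda_2 * g_2 = 6.98 * -4.85 = -33.853
Total violation = 0.2292 + 33.853 = 34.0822


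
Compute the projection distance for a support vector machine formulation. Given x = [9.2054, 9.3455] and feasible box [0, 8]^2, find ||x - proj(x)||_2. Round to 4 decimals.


Project each component onto [0, 8].
clip(9.2054) = 8.0, clip(9.3455) = 8.0
Projection = [8.0, 8.0]
Squared diffs: [1.453, 1.8104]
Distance = sqrt(3.2634) = 1.8065


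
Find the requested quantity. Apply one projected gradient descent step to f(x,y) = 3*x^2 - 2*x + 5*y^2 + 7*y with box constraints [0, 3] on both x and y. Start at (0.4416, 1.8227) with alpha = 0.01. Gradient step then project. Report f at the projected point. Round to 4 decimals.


Step 1: Compute gradient at (0.4416, 1.8227).
grad_x = 2*3*0.4416 - 2 = 0.6496
grad_y = 2*5*1.8227 + 7 = 25.227
Step 2: Gradient step.
x_raw = 0.4416 - 0.01*0.6496 = 0.4351
y_raw = 1.8227 - 0.01*25.227 = 1.5704
Step 3: Project onto [0, 3].
x_proj = clip(0.4351) = 0.4351
y_proj = clip(1.5704) = 1.5704
Step 4: Evaluate f.
f(0.4351, 1.5704) = 23.022


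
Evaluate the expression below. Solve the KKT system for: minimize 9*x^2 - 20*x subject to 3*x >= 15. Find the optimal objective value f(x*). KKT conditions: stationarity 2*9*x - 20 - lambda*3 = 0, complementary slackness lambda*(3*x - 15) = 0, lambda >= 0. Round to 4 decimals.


Step 1: Try lambda = 0 (constraint inactive).
x_unc = 20/(2*9) = 1.1111
Check: 3*1.1111 = 3.3333 < 15 -- violated!
Step 2: Constraint must be active: 3*x = 15
x* = 15/3 = 5.0
lambda = (2*9*5.0 - 20)/3 = 23.3333
Step 3: Compute optimal value.
f(x*) = 9*5.0^2 - 20*5.0 = 125.0


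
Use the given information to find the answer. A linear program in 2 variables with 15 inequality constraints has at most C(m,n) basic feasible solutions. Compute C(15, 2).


Each vertex corresponds to some choice of n active constraints out of m, so the number of vertices is at most C(m, n) = m! / (n!(m-n)!).
m = 15, n = 2
Numerator: 15 * 14
Denominator: 2! = 2
C(15, 2) = 105


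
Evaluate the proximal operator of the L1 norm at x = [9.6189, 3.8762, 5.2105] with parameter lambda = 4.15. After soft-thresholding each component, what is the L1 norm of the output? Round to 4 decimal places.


Soft-thresholding with lambda = 4.15:
prox(9.6189) = sign(9.6189)*max(|9.6189| - 4.15, 0) = 5.4689
prox(3.8762) = sign(3.8762)*max(|3.8762| - 4.15, 0) = 0.0
prox(5.2105) = sign(5.2105)*max(|5.2105| - 4.15, 0) = 1.0605
prox(x) = [5.4689, 0.0, 1.0605]
||prox(x)||_1 = 5.4689 + 0.0 + 1.0605 = 6.5294


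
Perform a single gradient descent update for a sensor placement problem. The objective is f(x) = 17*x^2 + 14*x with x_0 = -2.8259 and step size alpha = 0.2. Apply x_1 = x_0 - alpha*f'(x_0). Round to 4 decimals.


We compute the gradient at x_0 and apply the update.
f'(x) = 34*x + 14
f'(-2.8259) = 34*-2.8259 + 14 = -82.0806
x_1 = -2.8259 - 0.2*-82.0806 = 13.5902


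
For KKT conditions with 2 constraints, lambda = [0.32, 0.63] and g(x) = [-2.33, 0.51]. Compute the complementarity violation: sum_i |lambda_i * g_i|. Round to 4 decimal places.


KKT complementary slackness check:
lambda_1 * g_1 = 0.32 * -2.33 = -0.7456
lambda_2 * g_2 = 0.63 * 0.51 = 0.3213
Total violation = 0.7456 + 0.3213 = 1.0669


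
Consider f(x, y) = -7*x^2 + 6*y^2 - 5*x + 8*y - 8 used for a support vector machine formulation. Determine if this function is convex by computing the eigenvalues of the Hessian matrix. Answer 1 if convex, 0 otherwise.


The Hessian of f(x,y) = -7*x^2 + 6*y^2 - 5*x + 8*y - 8 is:
H = [[-14, 0], [0, 12]]
Trace = -14 + 12 = -2
Determinant = -14*12 - (0)^2 = -168
Discriminant = (-2)^2 - 4*-168 = 676.0
Eigenvalues: lambda_1 = -14.0, lambda_2 = 12.0
The function is not convex.

0


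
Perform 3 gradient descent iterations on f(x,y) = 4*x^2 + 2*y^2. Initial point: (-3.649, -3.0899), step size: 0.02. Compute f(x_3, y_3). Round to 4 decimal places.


Gradient descent on f(x,y) = 4*x^2 + 2*y^2.
Starting point: (-3.649, -3.0899), alpha = 0.02
Step 1: grad_x = 2*4*-3.649 = -29.192, grad_y = 2*2*-3.0899 = -12.3596
  x_1 = -3.649 - 0.02*-29.192 = -3.0652
  y_1 = -3.0899 - 0.02*-12.3596 = -2.8427
Step 2: grad_x = 2*4*-3.0652 = -24.5213, grad_y = 2*2*-2.8427 = -11.3708
  x_2 = -3.0652 - 0.02*-24.5213 = -2.5747
  y_2 = -2.8427 - 0.02*-11.3708 = -2.6153
Step 3: grad_x = 2*4*-2.5747 = -20.5979, grad_y = 2*2*-2.6153 = -10.4612
  x_3 = -2.5747 - 0.02*-20.5979 = -2.1628
  y_3 = -2.6153 - 0.02*-10.4612 = -2.4061
f(-2.1628, -2.4061) = 4*(-2.1628)^2 + 2*(-2.4061)^2 = 30.2887


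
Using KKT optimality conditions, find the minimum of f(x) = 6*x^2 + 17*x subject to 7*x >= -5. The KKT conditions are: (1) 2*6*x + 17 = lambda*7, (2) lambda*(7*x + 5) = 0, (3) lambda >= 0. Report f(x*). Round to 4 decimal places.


Step 1: Try lambda = 0 (constraint inactive).
x_unc = -17/(2*6) = -1.4167
Check: 7*-1.4167 = -9.9169 < -5 -- violated!
Step 2: Constraint must be active: 7*x = -5
x* = -5/7 = -0.7143 (rounded; the exact value -5/7 is used below)
lambda = (2*6*(-5/7) + 17)/7 = 1.2041
Step 3: Compute optimal value.
f(x*) = 6*(-5/7)^2 + 17*(-5/7) = -9.0816


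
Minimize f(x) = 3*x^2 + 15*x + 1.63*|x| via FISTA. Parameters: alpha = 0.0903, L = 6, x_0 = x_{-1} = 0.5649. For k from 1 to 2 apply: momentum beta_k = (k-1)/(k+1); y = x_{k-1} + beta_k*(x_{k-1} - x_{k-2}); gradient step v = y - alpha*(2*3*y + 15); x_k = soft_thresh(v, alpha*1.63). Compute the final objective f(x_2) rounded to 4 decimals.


FISTA on f(x) = 3*x^2 + 15*x + 1.63*|x|
L = 6, alpha = 0.0903
Iteration 1: beta = 0.0, y = 0.5649 + 0.0*(0.5649 - 0.5649) = 0.5649
  grad(y) = 18.3894, v = y - alpha*grad = -1.0957
  prox(v) = soft_thresh(-1.0957, 0.1472) = -0.9485
Iteration 2: beta = 0.3333, y = -0.9485 + 0.3333*(-0.9485 - 0.5649) = -1.4529
  grad(y) = 6.2824, v = y - alpha*grad = -2.0202
  prox(v) = soft_thresh(-2.0202, 0.1472) = -1.873
f(x_2) = 3*(-1.873)^2 + 15*(-1.873) + 1.63*|-1.873| = -14.5177


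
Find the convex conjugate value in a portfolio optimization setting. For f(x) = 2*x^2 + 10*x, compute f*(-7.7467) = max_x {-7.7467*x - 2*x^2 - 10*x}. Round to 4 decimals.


f*(y) = sup_x {y*x - a*x^2 - b*x} = sup_x {(y-b)*x - a*x^2}
FOC: (y - b) - 2a*x = 0 => x* = (y - b)/(2a)
x* = (-7.7467 - 10)/(2*2) = -4.4367
f*(-7.7467) = (y-b)^2/(4a) = (-7.7467 - 10)^2/(4*2)
= 314.9454/8 = 39.3682


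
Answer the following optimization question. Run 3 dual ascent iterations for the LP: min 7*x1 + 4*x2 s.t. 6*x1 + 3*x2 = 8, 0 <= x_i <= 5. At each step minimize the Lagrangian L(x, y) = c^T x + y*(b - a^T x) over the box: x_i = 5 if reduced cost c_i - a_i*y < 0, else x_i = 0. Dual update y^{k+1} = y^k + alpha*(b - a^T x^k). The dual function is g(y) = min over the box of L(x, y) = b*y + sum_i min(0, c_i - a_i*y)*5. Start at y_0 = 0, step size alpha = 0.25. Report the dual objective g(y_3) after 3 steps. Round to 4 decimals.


Dual ascent for LP: min 7*x1 + 4*x2, 6*x1 + 3*x2 = 8, 0 <= x_i <= 5
Step 1: y^k = 0.0, reduced costs: (7.0, 4.0)
  x^k = (0.0, 0.0), subgradient = b - a^T x = 8.0
  y^{k+1} = 0.0 + 0.25*8.0 = 2.0
Step 2: y^k = 2.0, reduced costs: (-5.0, -2.0)
  x^k = (5.0, 5.0), subgradient = b - a^T x = -37.0
  y^{k+1} = 2.0 + 0.25*-37.0 = -7.25
Step 3: y^k = -7.25, reduced costs: (50.5, 25.75)
  x^k = (0.0, 0.0), subgradient = b - a^T x = 8.0
  y^{k+1} = -7.25 + 0.25*8.0 = -5.25
Dual objective at y_3 = -5.25: reduced costs (38.5, 19.75), box minimizer x = (0.0, 0.0)
g(y_3) = b*y + (c1 - a1*y)*x1 + (c2 - a2*y)*x2 = 8*(-5.25) + 38.5*0.0 + 19.75*0.0 = -42.0 + 0.0 + 0.0 = -42.0


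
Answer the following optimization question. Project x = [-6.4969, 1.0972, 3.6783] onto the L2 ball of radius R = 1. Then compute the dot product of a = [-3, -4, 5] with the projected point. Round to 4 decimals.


Step 1: Compute ||x|| (intermediates to 6 decimals).
||x|| = sqrt((-6.4969)^2 + 1.0972^2 + 3.6783^2) = 7.546088
Step 2: Project.
Since ||x|| > R, scale = R/||x|| = 1/7.546088 = 0.132519, proj(x) = scale * x
proj(x) = [-0.860963, 0.1454, 0.487445]
Step 3: Dot product.
a^T * proj(x) = -3*(-0.860963) - 4*0.1454 + 5*0.487445 = 4.4385


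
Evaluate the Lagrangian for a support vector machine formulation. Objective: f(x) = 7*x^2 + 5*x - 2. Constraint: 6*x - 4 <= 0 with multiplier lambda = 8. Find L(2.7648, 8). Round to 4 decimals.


Step 1: Evaluate f(x).
f(2.7648) = 7*2.7648^2 + 5*2.7648 - 2 = 65.3328
Step 2: Evaluate g(x).
g(2.7648) = 6*2.7648 - 4 = 12.5888
Step 3: Compute Lagrangian.
L = 65.3328 + 8*12.5888 = 166.0432


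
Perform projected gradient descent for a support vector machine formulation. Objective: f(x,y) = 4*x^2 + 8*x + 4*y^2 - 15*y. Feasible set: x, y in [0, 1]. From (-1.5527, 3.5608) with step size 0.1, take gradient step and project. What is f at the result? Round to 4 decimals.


Step 1: Compute gradient at (-1.5527, 3.5608).
grad_x = 2*4*-1.5527 + 8 = -4.4216
grad_y = 2*4*3.5608 - 15 = 13.4864
Step 2: Gradient step.
x_raw = -1.5527 - 0.1*-4.4216 = -1.1105
y_raw = 3.5608 - 0.1*13.4864 = 2.2122
Step 3: Project onto [0, 1].
x_proj = clip(-1.1105) = 0.0
y_proj = clip(2.2122) = 1.0
Step 4: Evaluate f.
f(0.0, 1.0) = -11.0


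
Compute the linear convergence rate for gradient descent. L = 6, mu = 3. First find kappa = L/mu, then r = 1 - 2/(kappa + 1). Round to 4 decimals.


Step 1: Compute the condition number.
kappa = L/mu = 6/3 = 2.0
Step 2: Compute the convergence rate.
r = 1 - 2/(kappa + 1) = 1 - 2*mu/(L + mu) = (L - mu)/(L + mu) = 3/9 = 0.3333


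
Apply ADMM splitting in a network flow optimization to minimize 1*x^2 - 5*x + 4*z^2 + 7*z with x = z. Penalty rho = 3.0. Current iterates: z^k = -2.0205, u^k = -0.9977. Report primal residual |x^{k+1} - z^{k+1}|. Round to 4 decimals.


ADMM iteration with rho = 3.0, z^k = -2.0205, u^k = -0.9977
Step 1: x-update.
Minimize 1*x^2 - 5*x + (3.0/2)*(x + 2.0205 - 0.9977)^2
FOC: (2*1 + 3.0)*x = 5 + 3.0*(-2.0205 + 0.9977)
x^{k+1} = 0.3863
Step 2: z-update.
Minimize 4*z^2 + 7*z + (3.0/2)*(0.3863 - z - 0.9977)^2
FOC: (2*4 + 3.0)*z = -7 + 3.0*(0.3863 - 0.9977)
z^{k+1} = -0.8031
Step 3: u-update.
u^{k+1} = -0.9977 + 0.3863 + 0.8031 = 0.1917
Step 4: Primal residual = |0.3863 + 0.8031| = 1.1894
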